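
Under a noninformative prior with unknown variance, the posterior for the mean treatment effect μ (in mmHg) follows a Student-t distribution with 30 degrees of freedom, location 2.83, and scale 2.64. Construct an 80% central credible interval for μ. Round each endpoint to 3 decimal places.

[-0.629, 6.289]

The t_30 distribution is symmetric; the 80% interval is 2.83 ± t·2.64 with t_{0.9,30} = 1.310.
Half-width: 1.310 × 2.64 = 3.459.
2.83 − 3.459 = -0.629; 2.83 + 3.459 = 6.289.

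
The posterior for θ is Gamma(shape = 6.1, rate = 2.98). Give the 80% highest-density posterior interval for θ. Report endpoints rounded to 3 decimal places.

[0.904, 2.897]

The posterior is unimodal and skewed, so the HPD interval has equal density at both endpoints and is the shortest 80% interval.
Solving f(0.904) = f(2.897) with F(2.897) − F(0.904) = 0.80 gives [0.904, 2.897].
For comparison, the equal-tailed interval is [1.082, 3.155]; the HPD is narrower and shifted toward the mode.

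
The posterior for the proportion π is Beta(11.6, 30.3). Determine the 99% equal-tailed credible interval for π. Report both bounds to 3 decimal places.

Posterior: Beta(11.6, 30.3).
Equal-tailed 99% interval: the 0.005 and 0.995 quantiles of Beta(11.6, 30.3).
Posterior mean ≈ 0.277, SD ≈ 0.068; a Normal approximation gives roughly [0.101, 0.453].
Exact: F⁻¹(0.005) = 0.124; F⁻¹(0.995) = 0.469.

[0.124, 0.469]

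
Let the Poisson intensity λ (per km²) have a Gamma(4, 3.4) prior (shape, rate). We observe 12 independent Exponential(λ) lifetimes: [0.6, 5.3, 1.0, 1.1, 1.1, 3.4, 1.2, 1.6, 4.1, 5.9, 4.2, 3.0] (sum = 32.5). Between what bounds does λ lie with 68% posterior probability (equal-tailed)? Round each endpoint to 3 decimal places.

Posterior: Gamma(4+12, 3.4+32.5) = Gamma(16, 35.9) (shape, rate).
Equal-tailed 68% interval: Gamma(16, 35.9) quantiles at 0.16 and 0.84.
Posterior mean ≈ 0.446, SD ≈ 0.111; a Normal approximation gives roughly [0.335, 0.556].
Exact: lower = 0.336; upper = 0.555.

[0.336, 0.555]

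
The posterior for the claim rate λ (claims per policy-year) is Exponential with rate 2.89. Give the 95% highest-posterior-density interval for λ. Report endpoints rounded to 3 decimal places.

[0.000, 1.037]

The exponential density is strictly decreasing on [0, ∞), so the HPD interval is anchored at 0: [0, q] with P(λ ≤ q) = 0.95.
q = −ln(1 − 0.95) / 2.89 = 2.9957 / 2.89 = 1.037.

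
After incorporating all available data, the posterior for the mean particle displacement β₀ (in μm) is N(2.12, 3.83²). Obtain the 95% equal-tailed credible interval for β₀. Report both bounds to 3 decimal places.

The posterior is symmetric, so the 95% equal-tailed interval is β₀ = 2.12 ± z·3.83 with z = 1.960.
Half-width: 1.960 × 3.83 = 7.507.
2.12 − 7.507 = -5.387; 2.12 + 7.507 = 9.627.

[-5.387, 9.627]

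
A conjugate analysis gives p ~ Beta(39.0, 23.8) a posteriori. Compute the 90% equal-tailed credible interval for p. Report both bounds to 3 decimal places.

[0.519, 0.719]

Posterior: Beta(39.0, 23.8).
Equal-tailed 90% interval: the 0.05 and 0.95 quantiles of Beta(39.0, 23.8).
Posterior mean ≈ 0.621, SD ≈ 0.061; a Normal approximation gives roughly [0.521, 0.721].
Exact: F⁻¹(0.05) = 0.519; F⁻¹(0.95) = 0.719.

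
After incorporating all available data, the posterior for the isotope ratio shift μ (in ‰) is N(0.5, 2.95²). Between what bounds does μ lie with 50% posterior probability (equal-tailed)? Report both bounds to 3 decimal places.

The posterior is symmetric, so the 50% equal-tailed interval is μ = 0.5 ± z·2.95 with z = 0.674.
Half-width: 0.674 × 2.95 = 1.990.
0.5 − 1.990 = -1.490; 0.5 + 1.990 = 2.490.

[-1.490, 2.490]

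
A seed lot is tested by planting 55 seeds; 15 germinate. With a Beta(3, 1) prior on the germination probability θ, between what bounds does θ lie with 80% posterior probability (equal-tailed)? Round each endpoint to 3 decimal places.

[0.230, 0.383]

Posterior: Beta(3+15, 1+40) = Beta(18, 41).
Equal-tailed 80% interval: the 0.1 and 0.9 quantiles of Beta(18, 41).
Posterior mean ≈ 0.305, SD ≈ 0.059; a Normal approximation gives roughly [0.229, 0.381].
Exact: F⁻¹(0.1) = 0.230; F⁻¹(0.9) = 0.383.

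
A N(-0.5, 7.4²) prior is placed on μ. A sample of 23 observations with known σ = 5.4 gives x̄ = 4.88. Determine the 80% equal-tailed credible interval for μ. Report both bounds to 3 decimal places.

[3.332, 6.185]

Posterior precision = 1/7.4² + 23/5.4² = 0.0183 + 0.7888 = 0.8070, so posterior SD = 1.1132.
Posterior mean = (-0.5/7.4² + 23·4.88/5.4²) / 0.8070 = 4.7583.
Interval: 4.7583 ± 1.282 × 1.1132 → [3.332, 6.185].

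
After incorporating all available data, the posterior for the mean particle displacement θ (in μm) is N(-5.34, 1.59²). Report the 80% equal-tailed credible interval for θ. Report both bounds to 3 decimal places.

[-7.378, -3.302]

The posterior is symmetric, so the 80% equal-tailed interval is θ = -5.34 ± z·1.59 with z = 1.282.
Half-width: 1.282 × 1.59 = 2.038.
-5.34 − 2.038 = -7.378; -5.34 + 2.038 = -3.302.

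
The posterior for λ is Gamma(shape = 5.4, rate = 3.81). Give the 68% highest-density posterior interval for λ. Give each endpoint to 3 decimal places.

[0.683, 1.806]

The posterior is unimodal and skewed, so the HPD interval has equal density at both endpoints and is the shortest 68% interval.
Solving f(0.683) = f(1.806) with F(1.806) − F(0.683) = 0.68 gives [0.683, 1.806].
For comparison, the equal-tailed interval is [0.829, 2.004]; the HPD is narrower and shifted toward the mode.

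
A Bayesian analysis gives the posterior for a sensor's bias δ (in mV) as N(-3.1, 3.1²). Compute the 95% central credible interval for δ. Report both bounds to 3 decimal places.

[-9.176, 2.976]

The posterior is symmetric, so the 95% equal-tailed interval is δ = -3.1 ± z·3.1 with z = 1.960.
Half-width: 1.960 × 3.1 = 6.076.
-3.1 − 6.076 = -9.176; -3.1 + 6.076 = 2.976.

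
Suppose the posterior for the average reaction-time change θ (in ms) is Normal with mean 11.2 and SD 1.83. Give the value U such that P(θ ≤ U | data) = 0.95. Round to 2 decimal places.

14.21

Need U with P(θ ≤ U) = 0.95: U = 11.2 + z_{0.05}·1.83.
z = 1.645; U = 11.2 + 1.645 × 1.83 = 14.21.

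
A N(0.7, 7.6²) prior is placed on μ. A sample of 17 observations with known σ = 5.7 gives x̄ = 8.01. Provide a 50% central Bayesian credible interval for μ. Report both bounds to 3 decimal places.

[6.858, 8.693]

Posterior precision = 1/7.6² + 17/5.7² = 0.0173 + 0.5232 = 0.5406, so posterior SD = 1.3601.
Posterior mean = (0.7/7.6² + 17·8.01/5.7²) / 0.5406 = 7.7759.
Interval: 7.7759 ± 0.674 × 1.3601 → [6.858, 8.693].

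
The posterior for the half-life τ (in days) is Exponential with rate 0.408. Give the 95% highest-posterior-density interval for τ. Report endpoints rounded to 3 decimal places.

[0.000, 7.342]

The exponential density is strictly decreasing on [0, ∞), so the HPD interval is anchored at 0: [0, q] with P(τ ≤ q) = 0.95.
q = −ln(1 − 0.95) / 0.408 = 2.9957 / 0.408 = 7.342.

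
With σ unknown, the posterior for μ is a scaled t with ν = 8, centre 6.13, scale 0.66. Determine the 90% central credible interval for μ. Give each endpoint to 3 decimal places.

The t_8 distribution is symmetric; the 90% interval is 6.13 ± t·0.66 with t_{0.95,8} = 1.860.
Half-width: 1.860 × 0.66 = 1.227.
6.13 − 1.227 = 4.903; 6.13 + 1.227 = 7.357.

[4.903, 7.357]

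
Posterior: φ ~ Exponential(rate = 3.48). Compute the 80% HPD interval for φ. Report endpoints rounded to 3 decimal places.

[0.000, 0.462]

The exponential density is strictly decreasing on [0, ∞), so the HPD interval is anchored at 0: [0, q] with P(φ ≤ q) = 0.80.
q = −ln(1 − 0.80) / 3.48 = 1.6094 / 3.48 = 0.462.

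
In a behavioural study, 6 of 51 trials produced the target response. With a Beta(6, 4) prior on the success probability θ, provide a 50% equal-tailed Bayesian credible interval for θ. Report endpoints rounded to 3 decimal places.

[0.161, 0.229]

Posterior: Beta(6+6, 4+45) = Beta(12, 49).
Equal-tailed 50% interval: the 0.25 and 0.75 quantiles of Beta(12, 49).
Posterior mean ≈ 0.197, SD ≈ 0.050; a Normal approximation gives roughly [0.163, 0.231].
Exact: F⁻¹(0.25) = 0.161; F⁻¹(0.75) = 0.229.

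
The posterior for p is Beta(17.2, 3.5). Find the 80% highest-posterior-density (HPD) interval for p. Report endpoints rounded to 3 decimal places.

The posterior is unimodal and skewed, so the HPD interval has equal density at both endpoints and is the shortest 80% interval.
Solving f(0.748) = f(0.944) with F(0.944) − F(0.748) = 0.80 gives [0.748, 0.944].
For comparison, the equal-tailed interval is [0.721, 0.926]; the HPD is narrower and shifted toward the mode.

[0.748, 0.944]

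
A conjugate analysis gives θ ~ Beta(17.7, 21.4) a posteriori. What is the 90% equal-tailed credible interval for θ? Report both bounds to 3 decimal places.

Posterior: Beta(17.7, 21.4).
Equal-tailed 90% interval: the 0.05 and 0.95 quantiles of Beta(17.7, 21.4).
Posterior mean ≈ 0.453, SD ≈ 0.079; a Normal approximation gives roughly [0.323, 0.582].
Exact: F⁻¹(0.05) = 0.325; F⁻¹(0.95) = 0.584.

[0.325, 0.584]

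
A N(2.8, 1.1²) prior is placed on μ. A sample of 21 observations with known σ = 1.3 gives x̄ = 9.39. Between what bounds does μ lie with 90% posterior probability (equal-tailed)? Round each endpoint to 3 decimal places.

[8.527, 9.431]

Posterior precision = 1/1.1² + 21/1.3² = 0.8264 + 12.4260 = 13.2525, so posterior SD = 0.2747.
Posterior mean = (2.8/1.1² + 21·9.39/1.3²) / 13.2525 = 8.9790.
Interval: 8.9790 ± 1.645 × 0.2747 → [8.527, 9.431].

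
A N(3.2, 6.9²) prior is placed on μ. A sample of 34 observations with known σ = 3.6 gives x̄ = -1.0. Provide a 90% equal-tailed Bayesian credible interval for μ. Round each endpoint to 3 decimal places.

[-1.978, 0.045]

Posterior precision = 1/6.9² + 34/3.6² = 0.0210 + 2.6235 = 2.6445, so posterior SD = 0.6149.
Posterior mean = (3.2/6.9² + 34·-1.0/3.6²) / 2.6445 = -0.9666.
Interval: -0.9666 ± 1.645 × 0.6149 → [-1.978, 0.045].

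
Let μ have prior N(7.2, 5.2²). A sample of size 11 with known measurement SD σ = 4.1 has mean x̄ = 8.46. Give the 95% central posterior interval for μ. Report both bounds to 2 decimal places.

[6.04, 10.75]

Posterior precision = 1/5.2² + 11/4.1² = 0.0370 + 0.6544 = 0.6914, so posterior SD = 1.2027.
Posterior mean = (7.2/5.2² + 11·8.46/4.1²) / 0.6914 = 8.3926.
Interval: 8.3926 ± 1.960 × 1.2027 → [6.04, 10.75].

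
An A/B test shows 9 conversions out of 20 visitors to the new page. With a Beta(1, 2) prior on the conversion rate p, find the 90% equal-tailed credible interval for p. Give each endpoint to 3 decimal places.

Posterior: Beta(1+9, 2+11) = Beta(10, 13).
Equal-tailed 90% interval: the 0.05 and 0.95 quantiles of Beta(10, 13).
Posterior mean ≈ 0.435, SD ≈ 0.101; a Normal approximation gives roughly [0.268, 0.601].
Exact: F⁻¹(0.05) = 0.271; F⁻¹(0.95) = 0.605.

[0.271, 0.605]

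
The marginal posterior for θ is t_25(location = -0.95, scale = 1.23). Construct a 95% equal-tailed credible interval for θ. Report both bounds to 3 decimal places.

The t_25 distribution is symmetric; the 95% interval is -0.95 ± t·1.23 with t_{0.975,25} = 2.060.
Half-width: 2.060 × 1.23 = 2.533.
-0.95 − 2.533 = -3.483; -0.95 + 2.533 = 1.583.

[-3.483, 1.583]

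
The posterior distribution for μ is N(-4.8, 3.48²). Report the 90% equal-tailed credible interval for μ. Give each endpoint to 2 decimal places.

The posterior is symmetric, so the 90% equal-tailed interval is μ = -4.8 ± z·3.48 with z = 1.645.
Half-width: 1.645 × 3.48 = 5.72.
-4.8 − 5.72 = -10.52; -4.8 + 5.72 = 0.92.

[-10.52, 0.92]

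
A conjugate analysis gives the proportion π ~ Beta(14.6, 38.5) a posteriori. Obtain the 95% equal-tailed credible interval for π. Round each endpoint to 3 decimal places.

Posterior: Beta(14.6, 38.5).
Equal-tailed 95% interval: the 0.025 and 0.975 quantiles of Beta(14.6, 38.5).
Posterior mean ≈ 0.275, SD ≈ 0.061; a Normal approximation gives roughly [0.156, 0.394].
Exact: F⁻¹(0.025) = 0.165; F⁻¹(0.975) = 0.401.

[0.165, 0.401]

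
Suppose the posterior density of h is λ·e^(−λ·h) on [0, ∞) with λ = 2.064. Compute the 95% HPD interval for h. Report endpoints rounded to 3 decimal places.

The exponential density is strictly decreasing on [0, ∞), so the HPD interval is anchored at 0: [0, q] with P(h ≤ q) = 0.95.
q = −ln(1 − 0.95) / 2.064 = 2.9957 / 2.064 = 1.451.

[0.000, 1.451]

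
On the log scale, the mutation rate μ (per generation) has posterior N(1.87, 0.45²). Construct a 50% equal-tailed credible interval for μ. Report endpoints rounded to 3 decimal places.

On the log scale the 50% interval is 1.87 ± 0.674 × 0.45 = [1.5665, 2.1735].
Exponentiate: [e^1.5665, e^2.1735] = [4.790, 8.789].

[4.790, 8.789]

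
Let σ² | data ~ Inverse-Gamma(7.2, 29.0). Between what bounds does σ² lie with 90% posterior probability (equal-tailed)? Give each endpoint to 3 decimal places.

Inverse-Gamma(7.2, 29.0) quantiles: F⁻¹(0.05) and F⁻¹(0.95).
Equivalently, 1/σ² ~ Gamma(7.2, rate = 29.0); invert its 0.95 and 0.05 quantiles.
Posterior mean ≈ 4.677, SD ≈ 2.051; a Normal approximation gives roughly [1.304, 8.051].
Exact: lower = 2.396; upper = 8.473.

[2.396, 8.473]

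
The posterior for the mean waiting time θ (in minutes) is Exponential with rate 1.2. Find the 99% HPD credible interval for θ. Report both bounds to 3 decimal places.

The exponential density is strictly decreasing on [0, ∞), so the HPD interval is anchored at 0: [0, q] with P(θ ≤ q) = 0.99.
q = −ln(1 − 0.99) / 1.2 = 4.6052 / 1.2 = 3.838.

[0.000, 3.838]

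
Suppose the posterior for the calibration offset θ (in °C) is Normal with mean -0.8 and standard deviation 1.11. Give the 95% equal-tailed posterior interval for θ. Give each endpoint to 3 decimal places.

[-2.976, 1.376]

The posterior is symmetric, so the 95% equal-tailed interval is θ = -0.8 ± z·1.11 with z = 1.960.
Half-width: 1.960 × 1.11 = 2.176.
-0.8 − 2.176 = -2.976; -0.8 + 2.176 = 1.376.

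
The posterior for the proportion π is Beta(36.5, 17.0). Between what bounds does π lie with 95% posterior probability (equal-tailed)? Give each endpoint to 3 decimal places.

[0.553, 0.799]

Posterior: Beta(36.5, 17.0).
Equal-tailed 95% interval: the 0.025 and 0.975 quantiles of Beta(36.5, 17.0).
Posterior mean ≈ 0.682, SD ≈ 0.063; a Normal approximation gives roughly [0.559, 0.806].
Exact: F⁻¹(0.025) = 0.553; F⁻¹(0.975) = 0.799.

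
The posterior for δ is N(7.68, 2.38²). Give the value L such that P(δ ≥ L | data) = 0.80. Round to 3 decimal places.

5.677

Need L with P(δ ≥ L) = 0.80: L = 7.68 − z_{0.2}·2.38.
z = 0.842; L = 7.68 − 0.842 × 2.38 = 5.677.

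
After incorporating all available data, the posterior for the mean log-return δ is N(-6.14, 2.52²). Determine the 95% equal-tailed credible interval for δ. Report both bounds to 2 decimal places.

The posterior is symmetric, so the 95% equal-tailed interval is δ = -6.14 ± z·2.52 with z = 1.960.
Half-width: 1.960 × 2.52 = 4.94.
-6.14 − 4.94 = -11.08; -6.14 + 4.94 = -1.20.

[-11.08, -1.20]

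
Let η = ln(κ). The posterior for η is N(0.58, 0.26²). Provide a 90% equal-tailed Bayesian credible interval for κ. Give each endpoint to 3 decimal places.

[1.165, 2.739]

On the log scale the 90% interval is 0.58 ± 1.645 × 0.26 = [0.1523, 1.0077].
Exponentiate: [e^0.1523, e^1.0077] = [1.165, 2.739].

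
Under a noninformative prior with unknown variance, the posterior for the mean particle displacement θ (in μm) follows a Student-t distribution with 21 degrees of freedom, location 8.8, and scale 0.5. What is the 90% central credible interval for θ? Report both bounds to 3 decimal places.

[7.940, 9.660]

The t_21 distribution is symmetric; the 90% interval is 8.8 ± t·0.5 with t_{0.95,21} = 1.721.
Half-width: 1.721 × 0.5 = 0.860.
8.8 − 0.860 = 7.940; 8.8 + 0.860 = 9.660.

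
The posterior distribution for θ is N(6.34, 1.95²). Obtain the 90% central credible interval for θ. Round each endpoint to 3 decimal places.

The posterior is symmetric, so the 90% equal-tailed interval is θ = 6.34 ± z·1.95 with z = 1.645.
Half-width: 1.645 × 1.95 = 3.207.
6.34 − 3.207 = 3.133; 6.34 + 3.207 = 9.547.

[3.133, 9.547]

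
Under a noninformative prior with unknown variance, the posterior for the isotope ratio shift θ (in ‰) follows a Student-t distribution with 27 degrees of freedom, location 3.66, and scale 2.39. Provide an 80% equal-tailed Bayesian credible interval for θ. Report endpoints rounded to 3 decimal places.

[0.520, 6.800]

The t_27 distribution is symmetric; the 80% interval is 3.66 ± t·2.39 with t_{0.9,27} = 1.314.
Half-width: 1.314 × 2.39 = 3.140.
3.66 − 3.140 = 0.520; 3.66 + 3.140 = 6.800.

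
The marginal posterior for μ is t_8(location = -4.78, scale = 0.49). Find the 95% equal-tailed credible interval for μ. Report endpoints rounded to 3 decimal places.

The t_8 distribution is symmetric; the 95% interval is -4.78 ± t·0.49 with t_{0.975,8} = 2.306.
Half-width: 2.306 × 0.49 = 1.130.
-4.78 − 1.130 = -5.910; -4.78 + 1.130 = -3.650.

[-5.910, -3.650]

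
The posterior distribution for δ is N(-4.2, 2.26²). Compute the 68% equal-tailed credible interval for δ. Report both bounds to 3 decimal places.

[-6.447, -1.953]

The posterior is symmetric, so the 68% equal-tailed interval is δ = -4.2 ± z·2.26 with z = 0.994.
Half-width: 0.994 × 2.26 = 2.247.
-4.2 − 2.247 = -6.447; -4.2 + 2.247 = -1.953.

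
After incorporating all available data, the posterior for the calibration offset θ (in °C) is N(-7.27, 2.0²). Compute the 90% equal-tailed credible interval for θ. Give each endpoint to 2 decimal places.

[-10.56, -3.98]

The posterior is symmetric, so the 90% equal-tailed interval is θ = -7.27 ± z·2.0 with z = 1.645.
Half-width: 1.645 × 2.0 = 3.29.
-7.27 − 3.29 = -10.56; -7.27 + 3.29 = -3.98.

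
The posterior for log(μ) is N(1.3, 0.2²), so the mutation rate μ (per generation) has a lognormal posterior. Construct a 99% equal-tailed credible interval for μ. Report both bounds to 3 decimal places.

On the log scale the 99% interval is 1.3 ± 2.576 × 0.2 = [0.7848, 1.8152].
Exponentiate: [e^0.7848, e^1.8152] = [2.192, 6.142].

[2.192, 6.142]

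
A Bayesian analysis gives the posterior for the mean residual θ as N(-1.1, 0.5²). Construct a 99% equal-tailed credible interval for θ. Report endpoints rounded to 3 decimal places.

[-2.388, 0.188]

The posterior is symmetric, so the 99% equal-tailed interval is θ = -1.1 ± z·0.5 with z = 2.576.
Half-width: 2.576 × 0.5 = 1.288.
-1.1 − 1.288 = -2.388; -1.1 + 1.288 = 0.188.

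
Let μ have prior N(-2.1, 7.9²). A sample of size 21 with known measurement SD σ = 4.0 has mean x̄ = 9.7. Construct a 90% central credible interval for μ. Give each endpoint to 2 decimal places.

[8.13, 10.98]

Posterior precision = 1/7.9² + 21/4.0² = 0.0160 + 1.3125 = 1.3285, so posterior SD = 0.8676.
Posterior mean = (-2.1/7.9² + 21·9.7/4.0²) / 1.3285 = 9.5577.
Interval: 9.5577 ± 1.645 × 0.8676 → [8.13, 10.98].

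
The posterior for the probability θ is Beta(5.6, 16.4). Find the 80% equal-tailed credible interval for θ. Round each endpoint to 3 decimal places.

Posterior: Beta(5.6, 16.4).
Equal-tailed 80% interval: the 0.1 and 0.9 quantiles of Beta(5.6, 16.4).
Posterior mean ≈ 0.255, SD ≈ 0.091; a Normal approximation gives roughly [0.138, 0.371].
Exact: F⁻¹(0.1) = 0.143; F⁻¹(0.9) = 0.377.

[0.143, 0.377]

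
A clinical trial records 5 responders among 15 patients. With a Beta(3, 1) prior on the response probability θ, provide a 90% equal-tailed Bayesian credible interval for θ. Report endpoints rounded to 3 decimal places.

[0.244, 0.608]

Posterior: Beta(3+5, 1+10) = Beta(8, 11).
Equal-tailed 90% interval: the 0.05 and 0.95 quantiles of Beta(8, 11).
Posterior mean ≈ 0.421, SD ≈ 0.110; a Normal approximation gives roughly [0.239, 0.603].
Exact: F⁻¹(0.05) = 0.244; F⁻¹(0.95) = 0.608.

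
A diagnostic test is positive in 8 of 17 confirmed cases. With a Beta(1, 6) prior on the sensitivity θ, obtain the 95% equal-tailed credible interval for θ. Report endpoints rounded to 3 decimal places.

Posterior: Beta(1+8, 6+9) = Beta(9, 15).
Equal-tailed 95% interval: the 0.025 and 0.975 quantiles of Beta(9, 15).
Posterior mean ≈ 0.375, SD ≈ 0.097; a Normal approximation gives roughly [0.185, 0.565].
Exact: F⁻¹(0.025) = 0.197; F⁻¹(0.975) = 0.573.

[0.197, 0.573]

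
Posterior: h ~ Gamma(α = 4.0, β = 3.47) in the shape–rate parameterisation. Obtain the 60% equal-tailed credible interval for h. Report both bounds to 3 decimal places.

Posterior: Gamma(shape 4.0, rate 3.47).
Equal-tailed 60% interval: Gamma(4.0, 3.47) quantiles at 0.2 and 0.8.
Posterior mean ≈ 1.153, SD ≈ 0.576; a Normal approximation gives roughly [0.668, 1.638].
Exact: lower = 0.662; upper = 1.589.

[0.662, 1.589]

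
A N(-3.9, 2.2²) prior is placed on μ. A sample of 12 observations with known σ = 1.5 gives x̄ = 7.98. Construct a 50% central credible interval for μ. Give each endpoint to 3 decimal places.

Posterior precision = 1/2.2² + 12/1.5² = 0.2066 + 5.3333 = 5.5399, so posterior SD = 0.4249.
Posterior mean = (-3.9/2.2² + 12·7.98/1.5²) / 5.5399 = 7.5369.
Interval: 7.5369 ± 0.674 × 0.4249 → [7.250, 7.824].

[7.250, 7.824]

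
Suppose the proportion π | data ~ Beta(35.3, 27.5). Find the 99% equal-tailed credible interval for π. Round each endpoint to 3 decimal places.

[0.401, 0.716]

Posterior: Beta(35.3, 27.5).
Equal-tailed 99% interval: the 0.005 and 0.995 quantiles of Beta(35.3, 27.5).
Posterior mean ≈ 0.562, SD ≈ 0.062; a Normal approximation gives roughly [0.402, 0.722].
Exact: F⁻¹(0.005) = 0.401; F⁻¹(0.995) = 0.716.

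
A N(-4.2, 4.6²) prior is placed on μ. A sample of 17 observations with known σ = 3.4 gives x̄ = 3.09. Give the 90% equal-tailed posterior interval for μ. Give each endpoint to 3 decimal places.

Posterior precision = 1/4.6² + 17/3.4² = 0.0473 + 1.4706 = 1.5178, so posterior SD = 0.8117.
Posterior mean = (-4.2/4.6² + 17·3.09/3.4²) / 1.5178 = 2.8630.
Interval: 2.8630 ± 1.645 × 0.8117 → [1.528, 4.198].

[1.528, 4.198]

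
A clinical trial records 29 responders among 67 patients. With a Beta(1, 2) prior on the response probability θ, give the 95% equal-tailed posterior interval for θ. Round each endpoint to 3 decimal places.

[0.316, 0.545]

Posterior: Beta(1+29, 2+38) = Beta(30, 40).
Equal-tailed 95% interval: the 0.025 and 0.975 quantiles of Beta(30, 40).
Posterior mean ≈ 0.429, SD ≈ 0.059; a Normal approximation gives roughly [0.313, 0.544].
Exact: F⁻¹(0.025) = 0.316; F⁻¹(0.975) = 0.545.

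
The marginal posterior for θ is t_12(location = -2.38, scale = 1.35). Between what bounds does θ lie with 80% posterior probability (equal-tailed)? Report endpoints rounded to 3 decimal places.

The t_12 distribution is symmetric; the 80% interval is -2.38 ± t·1.35 with t_{0.9,12} = 1.356.
Half-width: 1.356 × 1.35 = 1.831.
-2.38 − 1.831 = -4.211; -2.38 + 1.831 = -0.549.

[-4.211, -0.549]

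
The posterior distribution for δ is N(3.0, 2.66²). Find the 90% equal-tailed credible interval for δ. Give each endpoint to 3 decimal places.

The posterior is symmetric, so the 90% equal-tailed interval is δ = 3.0 ± z·2.66 with z = 1.645.
Half-width: 1.645 × 2.66 = 4.375.
3.0 − 4.375 = -1.375; 3.0 + 4.375 = 7.375.

[-1.375, 7.375]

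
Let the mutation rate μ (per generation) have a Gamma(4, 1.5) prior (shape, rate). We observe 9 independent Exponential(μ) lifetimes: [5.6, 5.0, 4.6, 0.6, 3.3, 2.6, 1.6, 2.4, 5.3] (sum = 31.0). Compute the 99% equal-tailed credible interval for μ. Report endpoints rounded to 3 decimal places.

[0.172, 0.743]

Posterior: Gamma(4+9, 1.5+31.0) = Gamma(13, 32.5) (shape, rate).
Equal-tailed 99% interval: Gamma(13, 32.5) quantiles at 0.005 and 0.995.
Posterior mean ≈ 0.400, SD ≈ 0.111; a Normal approximation gives roughly [0.114, 0.686].
Exact: lower = 0.172; upper = 0.743.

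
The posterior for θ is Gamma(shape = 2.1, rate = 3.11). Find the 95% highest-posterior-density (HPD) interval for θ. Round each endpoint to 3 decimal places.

The posterior is unimodal and skewed, so the HPD interval has equal density at both endpoints and is the shortest 95% interval.
Solving f(0.019) = f(1.586) with F(1.586) − F(0.019) = 0.95 gives [0.019, 1.586].
For comparison, the equal-tailed interval is [0.088, 1.847]; the HPD is narrower and shifted toward the mode.

[0.019, 1.586]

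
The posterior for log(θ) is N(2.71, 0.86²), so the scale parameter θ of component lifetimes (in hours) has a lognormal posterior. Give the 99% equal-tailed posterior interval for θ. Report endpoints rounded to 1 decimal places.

[1.6, 137.7]

On the log scale the 99% interval is 2.71 ± 2.576 × 0.86 = [0.4948, 4.9252].
Exponentiate: [e^0.4948, e^4.9252] = [1.6, 137.7].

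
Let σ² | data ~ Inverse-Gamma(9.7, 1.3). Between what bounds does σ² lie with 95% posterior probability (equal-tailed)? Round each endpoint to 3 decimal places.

Inverse-Gamma(9.7, 1.3) quantiles: F⁻¹(0.025) and F⁻¹(0.975).
Equivalently, 1/σ² ~ Gamma(9.7, rate = 1.3); invert its 0.975 and 0.025 quantiles.
Posterior mean ≈ 0.149, SD ≈ 0.054; a Normal approximation gives roughly [0.044, 0.255].
Exact: lower = 0.078; upper = 0.283.

[0.078, 0.283]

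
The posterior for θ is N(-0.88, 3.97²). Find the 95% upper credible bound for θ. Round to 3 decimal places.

5.650

Need U with P(θ ≤ U) = 0.95: U = -0.88 + z_{0.05}·3.97.
z = 1.645; U = -0.88 + 1.645 × 3.97 = 5.650.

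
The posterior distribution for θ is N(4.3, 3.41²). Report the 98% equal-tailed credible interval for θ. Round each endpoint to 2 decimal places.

The posterior is symmetric, so the 98% equal-tailed interval is θ = 4.3 ± z·3.41 with z = 2.326.
Half-width: 2.326 × 3.41 = 7.93.
4.3 − 7.93 = -3.63; 4.3 + 7.93 = 12.23.

[-3.63, 12.23]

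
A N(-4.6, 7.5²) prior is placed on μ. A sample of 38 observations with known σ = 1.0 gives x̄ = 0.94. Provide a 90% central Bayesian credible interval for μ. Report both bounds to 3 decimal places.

[0.671, 1.204]

Posterior precision = 1/7.5² + 38/1.0² = 0.0178 + 38.0000 = 38.0178, so posterior SD = 0.1622.
Posterior mean = (-4.6/7.5² + 38·0.94/1.0²) / 38.0178 = 0.9374.
Interval: 0.9374 ± 1.645 × 0.1622 → [0.671, 1.204].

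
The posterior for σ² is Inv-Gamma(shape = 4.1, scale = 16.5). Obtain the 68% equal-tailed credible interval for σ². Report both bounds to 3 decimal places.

Inverse-Gamma(4.1, 16.5) quantiles: F⁻¹(0.16) and F⁻¹(0.84).
Equivalently, 1/σ² ~ Gamma(4.1, rate = 16.5); invert its 0.84 and 0.16 quantiles.
Posterior mean ≈ 5.323, SD ≈ 3.673; a Normal approximation gives roughly [1.670, 8.975].
Exact: lower = 2.737; upper = 7.614.

[2.737, 7.614]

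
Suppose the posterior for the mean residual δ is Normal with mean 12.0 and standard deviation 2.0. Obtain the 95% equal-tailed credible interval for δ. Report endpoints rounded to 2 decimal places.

[8.08, 15.92]

The posterior is symmetric, so the 95% equal-tailed interval is δ = 12.0 ± z·2.0 with z = 1.960.
Half-width: 1.960 × 2.0 = 3.92.
12.0 − 3.92 = 8.08; 12.0 + 3.92 = 15.92.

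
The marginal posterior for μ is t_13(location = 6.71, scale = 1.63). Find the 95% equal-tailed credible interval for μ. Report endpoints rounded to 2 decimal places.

[3.19, 10.23]

The t_13 distribution is symmetric; the 95% interval is 6.71 ± t·1.63 with t_{0.975,13} = 2.160.
Half-width: 2.160 × 1.63 = 3.52.
6.71 − 3.52 = 3.19; 6.71 + 3.52 = 10.23.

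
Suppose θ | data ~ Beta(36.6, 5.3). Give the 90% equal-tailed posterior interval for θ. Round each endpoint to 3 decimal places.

[0.781, 0.946]

Posterior: Beta(36.6, 5.3).
Equal-tailed 90% interval: the 0.05 and 0.95 quantiles of Beta(36.6, 5.3).
Posterior mean ≈ 0.874, SD ≈ 0.051; a Normal approximation gives roughly [0.790, 0.957].
Exact: F⁻¹(0.05) = 0.781; F⁻¹(0.95) = 0.946.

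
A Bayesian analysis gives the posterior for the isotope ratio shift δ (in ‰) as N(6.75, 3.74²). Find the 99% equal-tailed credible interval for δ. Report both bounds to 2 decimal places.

[-2.88, 16.38]

The posterior is symmetric, so the 99% equal-tailed interval is δ = 6.75 ± z·3.74 with z = 2.576.
Half-width: 2.576 × 3.74 = 9.63.
6.75 − 9.63 = -2.88; 6.75 + 9.63 = 16.38.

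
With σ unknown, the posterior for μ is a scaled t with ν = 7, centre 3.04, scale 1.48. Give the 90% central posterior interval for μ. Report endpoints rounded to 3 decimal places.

The t_7 distribution is symmetric; the 90% interval is 3.04 ± t·1.48 with t_{0.95,7} = 1.895.
Half-width: 1.895 × 1.48 = 2.804.
3.04 − 2.804 = 0.236; 3.04 + 2.804 = 5.844.

[0.236, 5.844]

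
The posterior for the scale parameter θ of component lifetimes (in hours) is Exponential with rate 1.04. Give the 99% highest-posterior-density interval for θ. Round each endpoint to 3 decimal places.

[0.000, 4.428]

The exponential density is strictly decreasing on [0, ∞), so the HPD interval is anchored at 0: [0, q] with P(θ ≤ q) = 0.99.
q = −ln(1 − 0.99) / 1.04 = 4.6052 / 1.04 = 4.428.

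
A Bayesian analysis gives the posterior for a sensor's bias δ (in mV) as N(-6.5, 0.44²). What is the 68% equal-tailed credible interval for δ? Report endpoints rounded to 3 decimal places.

The posterior is symmetric, so the 68% equal-tailed interval is δ = -6.5 ± z·0.44 with z = 0.994.
Half-width: 0.994 × 0.44 = 0.438.
-6.5 − 0.438 = -6.938; -6.5 + 0.438 = -6.062.

[-6.938, -6.062]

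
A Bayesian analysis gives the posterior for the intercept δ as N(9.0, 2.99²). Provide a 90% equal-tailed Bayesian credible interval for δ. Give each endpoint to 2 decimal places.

The posterior is symmetric, so the 90% equal-tailed interval is δ = 9.0 ± z·2.99 with z = 1.645.
Half-width: 1.645 × 2.99 = 4.92.
9.0 − 4.92 = 4.08; 9.0 + 4.92 = 13.92.

[4.08, 13.92]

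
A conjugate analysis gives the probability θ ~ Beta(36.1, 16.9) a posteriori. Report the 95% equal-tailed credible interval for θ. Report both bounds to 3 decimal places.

Posterior: Beta(36.1, 16.9).
Equal-tailed 95% interval: the 0.025 and 0.975 quantiles of Beta(36.1, 16.9).
Posterior mean ≈ 0.681, SD ≈ 0.063; a Normal approximation gives roughly [0.557, 0.805].
Exact: F⁻¹(0.025) = 0.551; F⁻¹(0.975) = 0.798.

[0.551, 0.798]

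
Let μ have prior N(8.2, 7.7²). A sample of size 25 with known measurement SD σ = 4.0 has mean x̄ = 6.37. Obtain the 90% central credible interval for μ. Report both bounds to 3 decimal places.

Posterior precision = 1/7.7² + 25/4.0² = 0.0169 + 1.5625 = 1.5794, so posterior SD = 0.7957.
Posterior mean = (8.2/7.7² + 25·6.37/4.0²) / 1.5794 = 6.3895.
Interval: 6.3895 ± 1.645 × 0.7957 → [5.081, 7.698].

[5.081, 7.698]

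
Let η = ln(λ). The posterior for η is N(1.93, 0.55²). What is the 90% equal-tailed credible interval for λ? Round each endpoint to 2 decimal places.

On the log scale the 90% interval is 1.93 ± 1.645 × 0.55 = [1.0253, 2.8347].
Exponentiate: [e^1.0253, e^2.8347] = [2.79, 17.02].

[2.79, 17.02]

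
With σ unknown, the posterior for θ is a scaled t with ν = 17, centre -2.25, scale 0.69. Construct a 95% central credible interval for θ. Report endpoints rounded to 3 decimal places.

The t_17 distribution is symmetric; the 95% interval is -2.25 ± t·0.69 with t_{0.975,17} = 2.110.
Half-width: 2.110 × 0.69 = 1.456.
-2.25 − 1.456 = -3.706; -2.25 + 1.456 = -0.794.

[-3.706, -0.794]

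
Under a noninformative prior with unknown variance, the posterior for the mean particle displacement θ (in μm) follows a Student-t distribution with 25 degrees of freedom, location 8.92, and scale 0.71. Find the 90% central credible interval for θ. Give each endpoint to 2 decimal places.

[7.71, 10.13]

The t_25 distribution is symmetric; the 90% interval is 8.92 ± t·0.71 with t_{0.95,25} = 1.708.
Half-width: 1.708 × 0.71 = 1.21.
8.92 − 1.21 = 7.71; 8.92 + 1.21 = 10.13.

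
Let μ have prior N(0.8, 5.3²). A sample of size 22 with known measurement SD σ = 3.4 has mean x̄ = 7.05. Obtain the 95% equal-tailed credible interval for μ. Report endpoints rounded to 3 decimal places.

[5.528, 8.343]

Posterior precision = 1/5.3² + 22/3.4² = 0.0356 + 1.9031 = 1.9387, so posterior SD = 0.7182.
Posterior mean = (0.8/5.3² + 22·7.05/3.4²) / 1.9387 = 6.9352.
Interval: 6.9352 ± 1.960 × 0.7182 → [5.528, 8.343].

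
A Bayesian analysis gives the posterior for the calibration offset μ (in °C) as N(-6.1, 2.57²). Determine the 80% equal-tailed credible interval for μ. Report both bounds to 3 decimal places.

The posterior is symmetric, so the 80% equal-tailed interval is μ = -6.1 ± z·2.57 with z = 1.282.
Half-width: 1.282 × 2.57 = 3.294.
-6.1 − 3.294 = -9.394; -6.1 + 3.294 = -2.806.

[-9.394, -2.806]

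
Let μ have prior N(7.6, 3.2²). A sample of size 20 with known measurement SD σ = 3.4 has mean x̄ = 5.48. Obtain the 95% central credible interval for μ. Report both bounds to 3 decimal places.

Posterior precision = 1/3.2² + 20/3.4² = 0.0977 + 1.7301 = 1.8278, so posterior SD = 0.7397.
Posterior mean = (7.6/3.2² + 20·5.48/3.4²) / 1.8278 = 5.5933.
Interval: 5.5933 ± 1.960 × 0.7397 → [4.144, 7.043].

[4.144, 7.043]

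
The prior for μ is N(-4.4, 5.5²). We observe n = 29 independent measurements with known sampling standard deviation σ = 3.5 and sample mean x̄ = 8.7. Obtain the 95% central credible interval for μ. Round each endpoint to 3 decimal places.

Posterior precision = 1/5.5² + 29/3.5² = 0.0331 + 2.3673 = 2.4004, so posterior SD = 0.6454.
Posterior mean = (-4.4/5.5² + 29·8.7/3.5²) / 2.4004 = 8.5196.
Interval: 8.5196 ± 1.960 × 0.6454 → [7.255, 9.785].

[7.255, 9.785]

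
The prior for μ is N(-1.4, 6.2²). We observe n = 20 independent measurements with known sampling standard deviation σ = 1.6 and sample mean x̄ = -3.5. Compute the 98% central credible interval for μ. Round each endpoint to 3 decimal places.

[-4.324, -2.662]

Posterior precision = 1/6.2² + 20/1.6² = 0.0260 + 7.8125 = 7.8385, so posterior SD = 0.3572.
Posterior mean = (-1.4/6.2² + 20·-3.5/1.6²) / 7.8385 = -3.4930.
Interval: -3.4930 ± 2.326 × 0.3572 → [-4.324, -2.662].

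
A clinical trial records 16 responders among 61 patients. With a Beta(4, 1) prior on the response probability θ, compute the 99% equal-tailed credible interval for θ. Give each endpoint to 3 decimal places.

Posterior: Beta(4+16, 1+45) = Beta(20, 46).
Equal-tailed 99% interval: the 0.005 and 0.995 quantiles of Beta(20, 46).
Posterior mean ≈ 0.303, SD ≈ 0.056; a Normal approximation gives roughly [0.158, 0.448].
Exact: F⁻¹(0.005) = 0.171; F⁻¹(0.995) = 0.457.

[0.171, 0.457]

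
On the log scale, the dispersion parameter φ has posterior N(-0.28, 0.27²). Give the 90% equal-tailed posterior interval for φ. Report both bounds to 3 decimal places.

[0.485, 1.178]

On the log scale the 90% interval is -0.28 ± 1.645 × 0.27 = [-0.7241, 0.1641].
Exponentiate: [e^-0.7241, e^0.1641] = [0.485, 1.178].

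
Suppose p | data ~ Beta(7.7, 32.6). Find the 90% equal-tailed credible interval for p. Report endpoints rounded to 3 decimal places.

Posterior: Beta(7.7, 32.6).
Equal-tailed 90% interval: the 0.05 and 0.95 quantiles of Beta(7.7, 32.6).
Posterior mean ≈ 0.191, SD ≈ 0.061; a Normal approximation gives roughly [0.090, 0.292].
Exact: F⁻¹(0.05) = 0.100; F⁻¹(0.95) = 0.300.

[0.100, 0.300]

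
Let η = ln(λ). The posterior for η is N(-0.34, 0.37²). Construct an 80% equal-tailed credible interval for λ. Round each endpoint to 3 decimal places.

[0.443, 1.144]

On the log scale the 80% interval is -0.34 ± 1.282 × 0.37 = [-0.8142, 0.1342].
Exponentiate: [e^-0.8142, e^0.1342] = [0.443, 1.144].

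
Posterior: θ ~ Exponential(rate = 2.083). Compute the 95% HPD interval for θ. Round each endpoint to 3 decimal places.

[0.000, 1.438]

The exponential density is strictly decreasing on [0, ∞), so the HPD interval is anchored at 0: [0, q] with P(θ ≤ q) = 0.95.
q = −ln(1 − 0.95) / 2.083 = 2.9957 / 2.083 = 1.438.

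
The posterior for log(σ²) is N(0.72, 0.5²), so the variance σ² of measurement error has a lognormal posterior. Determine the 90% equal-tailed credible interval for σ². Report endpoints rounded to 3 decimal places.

On the log scale the 90% interval is 0.72 ± 1.645 × 0.5 = [-0.1024, 1.5424].
Exponentiate: [e^-0.1024, e^1.5424] = [0.903, 4.676].

[0.903, 4.676]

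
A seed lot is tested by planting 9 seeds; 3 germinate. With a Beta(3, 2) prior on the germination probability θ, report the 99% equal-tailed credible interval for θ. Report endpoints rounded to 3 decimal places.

Posterior: Beta(3+3, 2+6) = Beta(6, 8).
Equal-tailed 99% interval: the 0.005 and 0.995 quantiles of Beta(6, 8).
Posterior mean ≈ 0.429, SD ≈ 0.128; a Normal approximation gives roughly [0.099, 0.758].
Exact: F⁻¹(0.005) = 0.138; F⁻¹(0.995) = 0.755.

[0.138, 0.755]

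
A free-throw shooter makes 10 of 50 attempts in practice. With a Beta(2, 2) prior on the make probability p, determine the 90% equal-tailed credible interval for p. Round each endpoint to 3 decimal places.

[0.136, 0.320]

Posterior: Beta(2+10, 2+40) = Beta(12, 42).
Equal-tailed 90% interval: the 0.05 and 0.95 quantiles of Beta(12, 42).
Posterior mean ≈ 0.222, SD ≈ 0.056; a Normal approximation gives roughly [0.130, 0.314].
Exact: F⁻¹(0.05) = 0.136; F⁻¹(0.95) = 0.320.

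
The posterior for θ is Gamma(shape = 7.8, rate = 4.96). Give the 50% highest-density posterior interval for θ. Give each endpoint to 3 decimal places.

The posterior is unimodal and skewed, so the HPD interval has equal density at both endpoints and is the shortest 50% interval.
Solving f(1.043) = f(1.762) with F(1.762) − F(1.043) = 0.50 gives [1.043, 1.762].
For comparison, the equal-tailed interval is [1.165, 1.907]; the HPD is narrower and shifted toward the mode.

[1.043, 1.762]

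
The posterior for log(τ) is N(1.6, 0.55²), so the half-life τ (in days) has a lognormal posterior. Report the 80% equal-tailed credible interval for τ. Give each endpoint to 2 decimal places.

[2.45, 10.02]

On the log scale the 80% interval is 1.6 ± 1.282 × 0.55 = [0.8951, 2.3049].
Exponentiate: [e^0.8951, e^2.3049] = [2.45, 10.02].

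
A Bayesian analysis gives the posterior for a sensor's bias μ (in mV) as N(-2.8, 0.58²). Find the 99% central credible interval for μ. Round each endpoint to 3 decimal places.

The posterior is symmetric, so the 99% equal-tailed interval is μ = -2.8 ± z·0.58 with z = 2.576.
Half-width: 2.576 × 0.58 = 1.494.
-2.8 − 1.494 = -4.294; -2.8 + 1.494 = -1.306.

[-4.294, -1.306]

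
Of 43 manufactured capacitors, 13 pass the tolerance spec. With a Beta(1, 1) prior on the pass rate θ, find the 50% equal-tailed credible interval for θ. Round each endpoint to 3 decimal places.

Posterior: Beta(1+13, 1+30) = Beta(14, 31).
Equal-tailed 50% interval: the 0.25 and 0.75 quantiles of Beta(14, 31).
Posterior mean ≈ 0.311, SD ≈ 0.068; a Normal approximation gives roughly [0.265, 0.357].
Exact: F⁻¹(0.25) = 0.263; F⁻¹(0.75) = 0.356.

[0.263, 0.356]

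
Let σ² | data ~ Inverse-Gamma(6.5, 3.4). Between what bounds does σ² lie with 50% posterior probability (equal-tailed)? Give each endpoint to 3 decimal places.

Inverse-Gamma(6.5, 3.4) quantiles: F⁻¹(0.25) and F⁻¹(0.75).
Equivalently, 1/σ² ~ Gamma(6.5, rate = 3.4); invert its 0.75 and 0.25 quantiles.
Posterior mean ≈ 0.618, SD ≈ 0.291; a Normal approximation gives roughly [0.422, 0.815].
Exact: lower = 0.425; upper = 0.731.

[0.425, 0.731]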